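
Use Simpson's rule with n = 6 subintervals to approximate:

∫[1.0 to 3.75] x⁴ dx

f(x) = x⁴
a = 1.0, b = 3.75, n = 6
h = (b - a)/n = 0.458333

Simpson's rule: (h/3)[f(x₀) + 4f(x₁) + 2f(x₂) + ... + f(xₙ)]

x_0 = 1.0000, f(x_0) = 1.000000, coefficient = 1
x_1 = 1.4583, f(x_1) = 4.523006, coefficient = 4
x_2 = 1.9167, f(x_2) = 13.495419, coefficient = 2
x_3 = 2.3750, f(x_3) = 31.816650, coefficient = 4
x_4 = 2.8333, f(x_4) = 64.445216, coefficient = 2
x_5 = 3.2917, f(x_5) = 117.398730, coefficient = 4
x_6 = 3.7500, f(x_6) = 197.753906, coefficient = 1

I ≈ (0.458333/3) × 969.588723 = 148.131610
Exact value: 148.115430
Error: 0.016181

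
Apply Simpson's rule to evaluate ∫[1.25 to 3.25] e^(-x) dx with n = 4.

f(x) = e^(-x)
a = 1.25, b = 3.25, n = 4
h = (b - a)/n = 0.500000

Simpson's rule: (h/3)[f(x₀) + 4f(x₁) + 2f(x₂) + ... + f(xₙ)]

x_0 = 1.2500, f(x_0) = 0.286505, coefficient = 1
x_1 = 1.7500, f(x_1) = 0.173774, coefficient = 4
x_2 = 2.2500, f(x_2) = 0.105399, coefficient = 2
x_3 = 2.7500, f(x_3) = 0.063928, coefficient = 4
x_4 = 3.2500, f(x_4) = 0.038774, coefficient = 1

I ≈ (0.500000/3) × 1.486885 = 0.247814
Exact value: 0.247731
Error: 0.000084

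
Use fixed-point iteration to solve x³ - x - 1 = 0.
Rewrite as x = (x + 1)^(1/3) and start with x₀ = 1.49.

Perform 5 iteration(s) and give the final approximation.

Equation: x³ - x - 1 = 0
Fixed-point form: x = (x + 1)^(1/3)
x₀ = 1.49

x_1 = g(1.490000) = 1.355397
x_2 = g(1.355397) = 1.330520
x_3 = g(1.330520) = 1.325819
x_4 = g(1.325819) = 1.324927
x_5 = g(1.324927) = 1.324758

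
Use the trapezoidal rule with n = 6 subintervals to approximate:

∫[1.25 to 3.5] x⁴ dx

f(x) = x⁴
a = 1.25, b = 3.5, n = 6
h = (b - a)/n = 0.375000

Trapezoidal rule: (h/2)[f(x₀) + 2f(x₁) + 2f(x₂) + ... + f(xₙ)]

x_0 = 1.2500, f(x_0) = 2.441406, coefficient = 1
x_1 = 1.6250, f(x_1) = 6.972900, coefficient = 2
x_2 = 2.0000, f(x_2) = 16.000000, coefficient = 2
x_3 = 2.3750, f(x_3) = 31.816650, coefficient = 2
x_4 = 2.7500, f(x_4) = 57.191406, coefficient = 2
x_5 = 3.1250, f(x_5) = 95.367432, coefficient = 2
x_6 = 3.5000, f(x_6) = 150.062500, coefficient = 1

I ≈ (0.375000/2) × 567.200684 = 106.350128
Exact value: 104.433398
Error: 1.916730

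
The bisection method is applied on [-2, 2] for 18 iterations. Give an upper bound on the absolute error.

Bisection error bound: |error| ≤ (b-a)/2^n
|error| ≤ (2 - (-2))/2^18 = 4/2^18
|error| ≤ 0.0000152588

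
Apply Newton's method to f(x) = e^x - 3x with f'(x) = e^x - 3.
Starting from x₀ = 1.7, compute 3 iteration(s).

f(x) = e^x - 3x
f'(x) = e^x - 3
x₀ = 1.7

Newton-Raphson formula: x_{n+1} = x_n - f(x_n)/f'(x_n)

Iteration 1:
  f(1.700000) = 0.373947
  f'(1.700000) = 2.473947
  x_1 = 1.700000 - 0.373947/2.473947 = 1.548846
Iteration 2:
  f(1.548846) = 0.059498
  f'(1.548846) = 1.706036
  x_2 = 1.548846 - 0.059498/1.706036 = 1.513971
Iteration 3:
  f(1.513971) = 0.002829
  f'(1.513971) = 1.544741
  x_3 = 1.513971 - 0.002829/1.544741 = 1.512140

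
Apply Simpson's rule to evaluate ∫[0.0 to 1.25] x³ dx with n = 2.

f(x) = x³
a = 0.0, b = 1.25, n = 2
h = (b - a)/n = 0.625000

Simpson's rule: (h/3)[f(x₀) + 4f(x₁) + 2f(x₂) + ... + f(xₙ)]

x_0 = 0.0000, f(x_0) = 0.000000, coefficient = 1
x_1 = 0.6250, f(x_1) = 0.244141, coefficient = 4
x_2 = 1.2500, f(x_2) = 1.953125, coefficient = 1

I ≈ (0.625000/3) × 2.929688 = 0.610352
Exact value: 0.610352
Error: 0.000000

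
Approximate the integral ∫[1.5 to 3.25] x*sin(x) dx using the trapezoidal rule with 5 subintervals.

f(x) = x*sin(x)
a = 1.5, b = 3.25, n = 5
h = (b - a)/n = 0.350000

Trapezoidal rule: (h/2)[f(x₀) + 2f(x₁) + 2f(x₂) + ... + f(xₙ)]

x_0 = 1.5000, f(x_0) = 1.496242, coefficient = 1
x_1 = 1.8500, f(x_1) = 1.778359, coefficient = 2
x_2 = 2.2000, f(x_2) = 1.778692, coefficient = 2
x_3 = 2.5500, f(x_3) = 1.422093, coefficient = 2
x_4 = 2.9000, f(x_4) = 0.693823, coefficient = 2
x_5 = 3.2500, f(x_5) = -0.351634, coefficient = 1

I ≈ (0.350000/2) × 12.490544 = 2.185845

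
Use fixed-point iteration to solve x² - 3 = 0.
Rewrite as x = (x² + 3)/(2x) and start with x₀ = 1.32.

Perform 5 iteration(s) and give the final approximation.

Equation: x² - 3 = 0
Fixed-point form: x = (x² + 3)/(2x)
x₀ = 1.32

x_1 = g(1.320000) = 1.796364
x_2 = g(1.796364) = 1.733202
x_3 = g(1.733202) = 1.732051
x_4 = g(1.732051) = 1.732051
x_5 = g(1.732051) = 1.732051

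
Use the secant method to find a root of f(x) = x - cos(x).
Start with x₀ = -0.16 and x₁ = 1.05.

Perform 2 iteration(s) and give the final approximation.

f(x) = x - cos(x)
x₀ = -0.16, x₁ = 1.05

Secant formula: x_{n+1} = x_n - f(x_n)(x_n - x_{n-1})/(f(x_n) - f(x_{n-1}))

Iteration 1:
  f(-0.160000) = -1.147227
  f(1.050000) = 0.552429
  x_2 = 1.050000 - 0.552429×(1.050000 - (-0.160000))/(0.552429 - (-1.147227))
       = 0.656721
Iteration 2:
  f(1.050000) = 0.552429
  f(0.656721) = -0.135277
  x_3 = 0.656721 - (-0.135277)×(0.656721 - 1.050000)/(-0.135277 - 0.552429)
       = 0.734082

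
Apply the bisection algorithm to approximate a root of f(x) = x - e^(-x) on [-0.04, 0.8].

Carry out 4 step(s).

f(x) = x - e^(-x)
Initial interval: [-0.04, 0.8]

Iteration 1:
  c_1 = (-0.040000 + 0.800000)/2 = 0.380000
  f(c_1) = f(0.380000) = -0.303861
  f(a) × f(c) ≥ 0, new interval: [0.380000, 0.800000]
Iteration 2:
  c_2 = (0.380000 + 0.800000)/2 = 0.590000
  f(c_2) = f(0.590000) = 0.035673
  f(a) × f(c) < 0, new interval: [0.380000, 0.590000]
Iteration 3:
  c_3 = (0.380000 + 0.590000)/2 = 0.485000
  f(c_3) = f(0.485000) = -0.130697
  f(a) × f(c) ≥ 0, new interval: [0.485000, 0.590000]
Iteration 4:
  c_4 = (0.485000 + 0.590000)/2 = 0.537500
  f(c_4) = f(0.537500) = -0.046707
  f(a) × f(c) ≥ 0, new interval: [0.537500, 0.590000]

After 4 iteration(s), the approximation is c_4 = 0.537500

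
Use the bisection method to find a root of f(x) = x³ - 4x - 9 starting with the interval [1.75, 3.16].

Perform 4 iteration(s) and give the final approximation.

f(x) = x³ - 4x - 9
Initial interval: [1.75, 3.16]

Iteration 1:
  c_1 = (1.750000 + 3.160000)/2 = 2.455000
  f(c_1) = f(2.455000) = -4.023654
  f(a) × f(c) ≥ 0, new interval: [2.455000, 3.160000]
Iteration 2:
  c_2 = (2.455000 + 3.160000)/2 = 2.807500
  f(c_2) = f(2.807500) = 1.898873
  f(a) × f(c) < 0, new interval: [2.455000, 2.807500]
Iteration 3:
  c_3 = (2.455000 + 2.807500)/2 = 2.631250
  f(c_3) = f(2.631250) = -1.307602
  f(a) × f(c) ≥ 0, new interval: [2.631250, 2.807500]
Iteration 4:
  c_4 = (2.631250 + 2.807500)/2 = 2.719375
  f(c_4) = f(2.719375) = 0.232279
  f(a) × f(c) < 0, new interval: [2.631250, 2.719375]

After 4 iteration(s), the approximation is c_4 = 2.719375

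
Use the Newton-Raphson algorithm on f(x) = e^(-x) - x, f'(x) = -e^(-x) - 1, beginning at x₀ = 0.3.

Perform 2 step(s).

f(x) = e^(-x) - x
f'(x) = -e^(-x) - 1
x₀ = 0.3

Newton-Raphson formula: x_{n+1} = x_n - f(x_n)/f'(x_n)

Iteration 1:
  f(0.300000) = 0.440818
  f'(0.300000) = -1.740818
  x_1 = 0.300000 - 0.440818/(-1.740818) = 0.553225
Iteration 2:
  f(0.553225) = 0.021868
  f'(0.553225) = -1.575092
  x_2 = 0.553225 - 0.021868/(-1.575092) = 0.567108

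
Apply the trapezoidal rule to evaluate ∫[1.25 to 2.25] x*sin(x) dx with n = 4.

f(x) = x*sin(x)
a = 1.25, b = 2.25, n = 4
h = (b - a)/n = 0.250000

Trapezoidal rule: (h/2)[f(x₀) + 2f(x₁) + 2f(x₂) + ... + f(xₙ)]

x_0 = 1.2500, f(x_0) = 1.186231, coefficient = 1
x_1 = 1.5000, f(x_1) = 1.496242, coefficient = 2
x_2 = 1.7500, f(x_2) = 1.721975, coefficient = 2
x_3 = 2.0000, f(x_3) = 1.818595, coefficient = 2
x_4 = 2.2500, f(x_4) = 1.750665, coefficient = 1

I ≈ (0.250000/2) × 13.010521 = 1.626315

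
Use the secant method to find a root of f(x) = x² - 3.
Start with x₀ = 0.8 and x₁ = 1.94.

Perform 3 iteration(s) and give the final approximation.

f(x) = x² - 3
x₀ = 0.8, x₁ = 1.94

Secant formula: x_{n+1} = x_n - f(x_n)(x_n - x_{n-1})/(f(x_n) - f(x_{n-1}))

Iteration 1:
  f(0.800000) = -2.360000
  f(1.940000) = 0.763600
  x_2 = 1.940000 - 0.763600×(1.940000 - 0.800000)/(0.763600 - (-2.360000))
       = 1.661314
Iteration 2:
  f(1.940000) = 0.763600
  f(1.661314) = -0.240036
  x_3 = 1.661314 - (-0.240036)×(1.661314 - 1.940000)/(-0.240036 - 0.763600)
       = 1.727966
Iteration 3:
  f(1.661314) = -0.240036
  f(1.727966) = -0.014133
  x_4 = 1.727966 - (-0.014133)×(1.727966 - 1.661314)/(-0.014133 - (-0.240036))
       = 1.732136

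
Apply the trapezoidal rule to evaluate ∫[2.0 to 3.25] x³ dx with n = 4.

f(x) = x³
a = 2.0, b = 3.25, n = 4
h = (b - a)/n = 0.312500

Trapezoidal rule: (h/2)[f(x₀) + 2f(x₁) + 2f(x₂) + ... + f(xₙ)]

x_0 = 2.0000, f(x_0) = 8.000000, coefficient = 1
x_1 = 2.3125, f(x_1) = 12.366455, coefficient = 2
x_2 = 2.6250, f(x_2) = 18.087891, coefficient = 2
x_3 = 2.9375, f(x_3) = 25.347412, coefficient = 2
x_4 = 3.2500, f(x_4) = 34.328125, coefficient = 1

I ≈ (0.312500/2) × 153.931641 = 24.051819
Exact value: 23.891602
Error: 0.160217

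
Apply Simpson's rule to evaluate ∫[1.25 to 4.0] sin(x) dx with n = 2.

f(x) = sin(x)
a = 1.25, b = 4.0, n = 2
h = (b - a)/n = 1.375000

Simpson's rule: (h/3)[f(x₀) + 4f(x₁) + 2f(x₂) + ... + f(xₙ)]

x_0 = 1.2500, f(x_0) = 0.948985, coefficient = 1
x_1 = 2.6250, f(x_1) = 0.493920, coefficient = 4
x_2 = 4.0000, f(x_2) = -0.756802, coefficient = 1

I ≈ (1.375000/3) × 2.167863 = 0.993604
Exact value: 0.968966
Error: 0.024638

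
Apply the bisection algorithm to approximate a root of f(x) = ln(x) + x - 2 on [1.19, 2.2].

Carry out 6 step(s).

f(x) = ln(x) + x - 2
Initial interval: [1.19, 2.2]

Iteration 1:
  c_1 = (1.190000 + 2.200000)/2 = 1.695000
  f(c_1) = f(1.695000) = 0.222683
  f(a) × f(c) < 0, new interval: [1.190000, 1.695000]
Iteration 2:
  c_2 = (1.190000 + 1.695000)/2 = 1.442500
  f(c_2) = f(1.442500) = -0.191122
  f(a) × f(c) ≥ 0, new interval: [1.442500, 1.695000]
Iteration 3:
  c_3 = (1.442500 + 1.695000)/2 = 1.568750
  f(c_3) = f(1.568750) = 0.019029
  f(a) × f(c) < 0, new interval: [1.442500, 1.568750]
Iteration 4:
  c_4 = (1.442500 + 1.568750)/2 = 1.505625
  f(c_4) = f(1.505625) = -0.085167
  f(a) × f(c) ≥ 0, new interval: [1.505625, 1.568750]
Iteration 5:
  c_5 = (1.505625 + 1.568750)/2 = 1.537187
  f(c_5) = f(1.537187) = -0.032858
  f(a) × f(c) ≥ 0, new interval: [1.537187, 1.568750]
Iteration 6:
  c_6 = (1.537187 + 1.568750)/2 = 1.552969
  f(c_6) = f(1.552969) = -0.006863
  f(a) × f(c) ≥ 0, new interval: [1.552969, 1.568750]

After 6 iteration(s), the approximation is c_6 = 1.552969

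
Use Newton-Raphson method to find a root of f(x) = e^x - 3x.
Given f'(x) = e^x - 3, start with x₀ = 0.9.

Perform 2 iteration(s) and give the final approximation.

f(x) = e^x - 3x
f'(x) = e^x - 3
x₀ = 0.9

Newton-Raphson formula: x_{n+1} = x_n - f(x_n)/f'(x_n)

Iteration 1:
  f(0.900000) = -0.240397
  f'(0.900000) = -0.540397
  x_1 = 0.900000 - (-0.240397)/(-0.540397) = 0.455148
Iteration 2:
  f(0.455148) = 0.210963
  f'(0.455148) = -1.423594
  x_2 = 0.455148 - 0.210963/(-1.423594) = 0.603338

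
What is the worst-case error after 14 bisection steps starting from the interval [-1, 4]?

Bisection error bound: |error| ≤ (b-a)/2^n
|error| ≤ (4 - (-1))/2^14 = 5/2^14
|error| ≤ 0.0003051758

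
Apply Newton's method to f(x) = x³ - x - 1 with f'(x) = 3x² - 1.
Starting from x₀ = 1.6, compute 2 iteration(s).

f(x) = x³ - x - 1
f'(x) = 3x² - 1
x₀ = 1.6

Newton-Raphson formula: x_{n+1} = x_n - f(x_n)/f'(x_n)

Iteration 1:
  f(1.600000) = 1.496000
  f'(1.600000) = 6.680000
  x_1 = 1.600000 - 1.496000/6.680000 = 1.376048
Iteration 2:
  f(1.376048) = 0.229510
  f'(1.376048) = 4.680524
  x_2 = 1.376048 - 0.229510/4.680524 = 1.327013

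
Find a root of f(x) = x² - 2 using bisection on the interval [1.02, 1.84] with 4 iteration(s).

f(x) = x² - 2
Initial interval: [1.02, 1.84]

Iteration 1:
  c_1 = (1.020000 + 1.840000)/2 = 1.430000
  f(c_1) = f(1.430000) = 0.044900
  f(a) × f(c) < 0, new interval: [1.020000, 1.430000]
Iteration 2:
  c_2 = (1.020000 + 1.430000)/2 = 1.225000
  f(c_2) = f(1.225000) = -0.499375
  f(a) × f(c) ≥ 0, new interval: [1.225000, 1.430000]
Iteration 3:
  c_3 = (1.225000 + 1.430000)/2 = 1.327500
  f(c_3) = f(1.327500) = -0.237744
  f(a) × f(c) ≥ 0, new interval: [1.327500, 1.430000]
Iteration 4:
  c_4 = (1.327500 + 1.430000)/2 = 1.378750
  f(c_4) = f(1.378750) = -0.099048
  f(a) × f(c) ≥ 0, new interval: [1.378750, 1.430000]

After 4 iteration(s), the approximation is c_4 = 1.378750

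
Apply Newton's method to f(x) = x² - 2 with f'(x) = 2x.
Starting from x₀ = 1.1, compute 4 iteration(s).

f(x) = x² - 2
f'(x) = 2x
x₀ = 1.1

Newton-Raphson formula: x_{n+1} = x_n - f(x_n)/f'(x_n)

Iteration 1:
  f(1.100000) = -0.790000
  f'(1.100000) = 2.200000
  x_1 = 1.100000 - (-0.790000)/2.200000 = 1.459091
Iteration 2:
  f(1.459091) = 0.128946
  f'(1.459091) = 2.918182
  x_2 = 1.459091 - 0.128946/2.918182 = 1.414904
Iteration 3:
  f(1.414904) = 0.001953
  f'(1.414904) = 2.829807
  x_3 = 1.414904 - 0.001953/2.829807 = 1.414214
Iteration 4:
  f(1.414214) = 0.000000
  f'(1.414214) = 2.828427
  x_4 = 1.414214 - 0.000000/2.828427 = 1.414214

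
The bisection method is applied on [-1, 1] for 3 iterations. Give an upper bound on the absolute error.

Bisection error bound: |error| ≤ (b-a)/2^n
|error| ≤ (1 - (-1))/2^3 = 2/2^3
|error| ≤ 0.2500000000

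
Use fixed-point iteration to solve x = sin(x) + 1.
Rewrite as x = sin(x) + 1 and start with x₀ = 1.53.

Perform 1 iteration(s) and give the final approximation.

Equation: x = sin(x) + 1
Fixed-point form: x = sin(x) + 1
x₀ = 1.53

x_1 = g(1.530000) = 1.999168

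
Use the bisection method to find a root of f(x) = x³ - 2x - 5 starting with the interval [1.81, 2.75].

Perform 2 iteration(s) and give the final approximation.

f(x) = x³ - 2x - 5
Initial interval: [1.81, 2.75]

Iteration 1:
  c_1 = (1.810000 + 2.750000)/2 = 2.280000
  f(c_1) = f(2.280000) = 2.292352
  f(a) × f(c) < 0, new interval: [1.810000, 2.280000]
Iteration 2:
  c_2 = (1.810000 + 2.280000)/2 = 2.045000
  f(c_2) = f(2.045000) = -0.537759
  f(a) × f(c) ≥ 0, new interval: [2.045000, 2.280000]

After 2 iteration(s), the approximation is c_2 = 2.045000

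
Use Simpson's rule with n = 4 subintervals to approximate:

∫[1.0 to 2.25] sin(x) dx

f(x) = sin(x)
a = 1.0, b = 2.25, n = 4
h = (b - a)/n = 0.312500

Simpson's rule: (h/3)[f(x₀) + 4f(x₁) + 2f(x₂) + ... + f(xₙ)]

x_0 = 1.0000, f(x_0) = 0.841471, coefficient = 1
x_1 = 1.3125, f(x_1) = 0.966827, coefficient = 4
x_2 = 1.6250, f(x_2) = 0.998531, coefficient = 2
x_3 = 1.9375, f(x_3) = 0.933514, coefficient = 4
x_4 = 2.2500, f(x_4) = 0.778073, coefficient = 1

I ≈ (0.312500/3) × 11.217970 = 1.168539
Exact value: 1.168476
Error: 0.000063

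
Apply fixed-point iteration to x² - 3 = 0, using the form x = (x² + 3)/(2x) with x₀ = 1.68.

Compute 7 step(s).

Equation: x² - 3 = 0
Fixed-point form: x = (x² + 3)/(2x)
x₀ = 1.68

x_1 = g(1.680000) = 1.732857
x_2 = g(1.732857) = 1.732051
x_3 = g(1.732051) = 1.732051
x_4 = g(1.732051) = 1.732051
x_5 = g(1.732051) = 1.732051
x_6 = g(1.732051) = 1.732051
x_7 = g(1.732051) = 1.732051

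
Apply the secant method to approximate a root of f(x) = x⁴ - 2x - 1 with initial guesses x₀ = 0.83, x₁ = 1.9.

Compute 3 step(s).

f(x) = x⁴ - 2x - 1
x₀ = 0.83, x₁ = 1.9

Secant formula: x_{n+1} = x_n - f(x_n)(x_n - x_{n-1})/(f(x_n) - f(x_{n-1}))

Iteration 1:
  f(0.830000) = -2.185417
  f(1.900000) = 8.232100
  x_2 = 1.900000 - 8.232100×(1.900000 - 0.830000)/(8.232100 - (-2.185417))
       = 1.054468
Iteration 2:
  f(1.900000) = 8.232100
  f(1.054468) = -1.872609
  x_3 = 1.054468 - (-1.872609)×(1.054468 - 1.900000)/(-1.872609 - 8.232100)
       = 1.211162
Iteration 3:
  f(1.054468) = -1.872609
  f(1.211162) = -1.270489
  x_4 = 1.211162 - (-1.270489)×(1.211162 - 1.054468)/(-1.270489 - (-1.872609))
       = 1.541791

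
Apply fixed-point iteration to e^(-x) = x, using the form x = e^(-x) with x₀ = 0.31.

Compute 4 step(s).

Equation: e^(-x) = x
Fixed-point form: x = e^(-x)
x₀ = 0.31

x_1 = g(0.310000) = 0.733447
x_2 = g(0.733447) = 0.480251
x_3 = g(0.480251) = 0.618628
x_4 = g(0.618628) = 0.538683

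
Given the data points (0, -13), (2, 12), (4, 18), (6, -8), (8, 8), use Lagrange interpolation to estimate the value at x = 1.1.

Lagrange interpolation formula:
P(x) = Σ yᵢ × Lᵢ(x)
where Lᵢ(x) = Π_{j≠i} (x - xⱼ)/(xᵢ - xⱼ)

L_0(1.1) = (1.1 - 2)/(0 - 2) × (1.1 - 4)/(0 - 4) × (1.1 - 6)/(0 - 6) × (1.1 - 8)/(0 - 8) = 0.229802
L_1(1.1) = (1.1 - 0)/(2 - 0) × (1.1 - 4)/(2 - 4) × (1.1 - 6)/(2 - 6) × (1.1 - 8)/(2 - 8) = 1.123478
L_2(1.1) = (1.1 - 0)/(4 - 0) × (1.1 - 2)/(4 - 2) × (1.1 - 6)/(4 - 6) × (1.1 - 8)/(4 - 8) = -0.522998
L_3(1.1) = (1.1 - 0)/(6 - 0) × (1.1 - 2)/(6 - 2) × (1.1 - 4)/(6 - 4) × (1.1 - 8)/(6 - 8) = 0.206353
L_4(1.1) = (1.1 - 0)/(8 - 0) × (1.1 - 2)/(8 - 2) × (1.1 - 4)/(8 - 4) × (1.1 - 6)/(8 - 6) = -0.036635

P(1.1) = (-13)×L_0(1.1) + 12×L_1(1.1) + 18×L_2(1.1) + (-8)×L_3(1.1) + 8×L_4(1.1)
P(1.1) = -0.863571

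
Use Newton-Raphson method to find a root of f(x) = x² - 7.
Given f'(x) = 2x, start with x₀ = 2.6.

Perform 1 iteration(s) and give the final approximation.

f(x) = x² - 7
f'(x) = 2x
x₀ = 2.6

Newton-Raphson formula: x_{n+1} = x_n - f(x_n)/f'(x_n)

Iteration 1:
  f(2.600000) = -0.240000
  f'(2.600000) = 5.200000
  x_1 = 2.600000 - (-0.240000)/5.200000 = 2.646154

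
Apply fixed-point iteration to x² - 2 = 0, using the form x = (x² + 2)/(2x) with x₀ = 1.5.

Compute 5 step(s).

Equation: x² - 2 = 0
Fixed-point form: x = (x² + 2)/(2x)
x₀ = 1.5

x_1 = g(1.500000) = 1.416667
x_2 = g(1.416667) = 1.414216
x_3 = g(1.414216) = 1.414214
x_4 = g(1.414214) = 1.414214
x_5 = g(1.414214) = 1.414214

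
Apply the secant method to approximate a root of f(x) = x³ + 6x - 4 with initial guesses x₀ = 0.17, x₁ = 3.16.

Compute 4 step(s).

f(x) = x³ + 6x - 4
x₀ = 0.17, x₁ = 3.16

Secant formula: x_{n+1} = x_n - f(x_n)(x_n - x_{n-1})/(f(x_n) - f(x_{n-1}))

Iteration 1:
  f(0.170000) = -2.975087
  f(3.160000) = 46.514496
  x_2 = 3.160000 - 46.514496×(3.160000 - 0.170000)/(46.514496 - (-2.975087))
       = 0.349745
Iteration 2:
  f(3.160000) = 46.514496
  f(0.349745) = -1.858748
  x_3 = 0.349745 - (-1.858748)×(0.349745 - 3.160000)/(-1.858748 - 46.514496)
       = 0.457730
Iteration 3:
  f(0.349745) = -1.858748
  f(0.457730) = -1.157721
  x_4 = 0.457730 - (-1.157721)×(0.457730 - 0.349745)/(-1.157721 - (-1.858748))
       = 0.636062
Iteration 4:
  f(0.457730) = -1.157721
  f(0.636062) = 0.073706
  x_5 = 0.636062 - 0.073706×(0.636062 - 0.457730)/(0.073706 - (-1.157721))
       = 0.625388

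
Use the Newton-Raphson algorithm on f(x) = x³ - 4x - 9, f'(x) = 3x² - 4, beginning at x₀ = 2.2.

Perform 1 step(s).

f(x) = x³ - 4x - 9
f'(x) = 3x² - 4
x₀ = 2.2

Newton-Raphson formula: x_{n+1} = x_n - f(x_n)/f'(x_n)

Iteration 1:
  f(2.200000) = -7.152000
  f'(2.200000) = 10.520000
  x_1 = 2.200000 - (-7.152000)/10.520000 = 2.879848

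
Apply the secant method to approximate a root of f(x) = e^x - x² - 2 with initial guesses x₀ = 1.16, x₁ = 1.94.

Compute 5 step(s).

f(x) = e^x - x² - 2
x₀ = 1.16, x₁ = 1.94

Secant formula: x_{n+1} = x_n - f(x_n)(x_n - x_{n-1})/(f(x_n) - f(x_{n-1}))

Iteration 1:
  f(1.160000) = -0.155667
  f(1.940000) = 1.195151
  x_2 = 1.940000 - 1.195151×(1.940000 - 1.160000)/(1.195151 - (-0.155667))
       = 1.249886
Iteration 2:
  f(1.940000) = 1.195151
  f(1.249886) = -0.072270
  x_3 = 1.249886 - (-0.072270)×(1.249886 - 1.940000)/(-0.072270 - 1.195151)
       = 1.289237
Iteration 3:
  f(1.249886) = -0.072270
  f(1.289237) = -0.032116
  x_4 = 1.289237 - (-0.032116)×(1.289237 - 1.249886)/(-0.032116 - (-0.072270))
       = 1.320711
Iteration 4:
  f(1.289237) = -0.032116
  f(1.320711) = 0.001807
  x_5 = 1.320711 - 0.001807×(1.320711 - 1.289237)/(0.001807 - (-0.032116))
       = 1.319035
Iteration 5:
  f(1.320711) = 0.001807
  f(1.319035) = -0.000043
  x_6 = 1.319035 - (-0.000043)×(1.319035 - 1.320711)/(-0.000043 - 0.001807)
       = 1.319074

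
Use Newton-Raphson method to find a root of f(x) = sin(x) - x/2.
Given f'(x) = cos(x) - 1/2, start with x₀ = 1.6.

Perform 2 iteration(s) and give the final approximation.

f(x) = sin(x) - x/2
f'(x) = cos(x) - 1/2
x₀ = 1.6

Newton-Raphson formula: x_{n+1} = x_n - f(x_n)/f'(x_n)

Iteration 1:
  f(1.600000) = 0.199574
  f'(1.600000) = -0.529200
  x_1 = 1.600000 - 0.199574/(-0.529200) = 1.977124
Iteration 2:
  f(1.977124) = -0.069983
  f'(1.977124) = -0.895238
  x_2 = 1.977124 - (-0.069983)/(-0.895238) = 1.898951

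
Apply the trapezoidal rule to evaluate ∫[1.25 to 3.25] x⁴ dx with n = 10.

f(x) = x⁴
a = 1.25, b = 3.25, n = 10
h = (b - a)/n = 0.200000

Trapezoidal rule: (h/2)[f(x₀) + 2f(x₁) + 2f(x₂) + ... + f(xₙ)]

x_0 = 1.2500, f(x_0) = 2.441406, coefficient = 1
x_1 = 1.4500, f(x_1) = 4.420506, coefficient = 2
x_2 = 1.6500, f(x_2) = 7.412006, coefficient = 2
x_3 = 1.8500, f(x_3) = 11.713506, coefficient = 2
x_4 = 2.0500, f(x_4) = 17.661006, coefficient = 2
x_5 = 2.2500, f(x_5) = 25.628906, coefficient = 2
x_6 = 2.4500, f(x_6) = 36.030006, coefficient = 2
x_7 = 2.6500, f(x_7) = 49.315506, coefficient = 2
x_8 = 2.8500, f(x_8) = 65.975006, coefficient = 2
x_9 = 3.0500, f(x_9) = 86.536506, coefficient = 2
x_10 = 3.2500, f(x_10) = 111.566406, coefficient = 1

I ≈ (0.200000/2) × 723.393725 = 72.339373
Exact value: 71.907813
Error: 0.431560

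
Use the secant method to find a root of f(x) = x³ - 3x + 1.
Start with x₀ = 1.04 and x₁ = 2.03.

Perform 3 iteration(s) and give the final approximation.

f(x) = x³ - 3x + 1
x₀ = 1.04, x₁ = 2.03

Secant formula: x_{n+1} = x_n - f(x_n)(x_n - x_{n-1})/(f(x_n) - f(x_{n-1}))

Iteration 1:
  f(1.040000) = -0.995136
  f(2.030000) = 3.275427
  x_2 = 2.030000 - 3.275427×(2.030000 - 1.040000)/(3.275427 - (-0.995136))
       = 1.270692
Iteration 2:
  f(2.030000) = 3.275427
  f(1.270692) = -0.760343
  x_3 = 1.270692 - (-0.760343)×(1.270692 - 2.030000)/(-0.760343 - 3.275427)
       = 1.413746
Iteration 3:
  f(1.270692) = -0.760343
  f(1.413746) = -0.415614
  x_4 = 1.413746 - (-0.415614)×(1.413746 - 1.270692)/(-0.415614 - (-0.760343))
       = 1.586217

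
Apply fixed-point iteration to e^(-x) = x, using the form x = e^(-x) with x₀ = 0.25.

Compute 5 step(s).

Equation: e^(-x) = x
Fixed-point form: x = e^(-x)
x₀ = 0.25

x_1 = g(0.250000) = 0.778801
x_2 = g(0.778801) = 0.458956
x_3 = g(0.458956) = 0.631943
x_4 = g(0.631943) = 0.531558
x_5 = g(0.531558) = 0.587689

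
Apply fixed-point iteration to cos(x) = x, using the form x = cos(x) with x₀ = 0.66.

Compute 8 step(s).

Equation: cos(x) = x
Fixed-point form: x = cos(x)
x₀ = 0.66

x_1 = g(0.660000) = 0.789992
x_2 = g(0.789992) = 0.703851
x_3 = g(0.703851) = 0.762356
x_4 = g(0.762356) = 0.723211
x_5 = g(0.723211) = 0.749685
x_6 = g(0.749685) = 0.731904
x_7 = g(0.731904) = 0.743903
x_8 = g(0.743903) = 0.735831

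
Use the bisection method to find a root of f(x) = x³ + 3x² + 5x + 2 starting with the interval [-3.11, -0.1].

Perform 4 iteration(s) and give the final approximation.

f(x) = x³ + 3x² + 5x + 2
Initial interval: [-3.11, -0.1]

Iteration 1:
  c_1 = (-3.110000 + (-0.100000))/2 = -1.605000
  f(c_1) = f(-1.605000) = -2.431445
  f(a) × f(c) ≥ 0, new interval: [-1.605000, -0.100000]
Iteration 2:
  c_2 = (-1.605000 + (-0.100000))/2 = -0.852500
  f(c_2) = f(-0.852500) = -0.701791
  f(a) × f(c) ≥ 0, new interval: [-0.852500, -0.100000]
Iteration 3:
  c_3 = (-0.852500 + (-0.100000))/2 = -0.476250
  f(c_3) = f(-0.476250) = 0.191172
  f(a) × f(c) < 0, new interval: [-0.852500, -0.476250]
Iteration 4:
  c_4 = (-0.852500 + (-0.476250))/2 = -0.664375
  f(c_4) = f(-0.664375) = -0.290944
  f(a) × f(c) ≥ 0, new interval: [-0.664375, -0.476250]

After 4 iteration(s), the approximation is c_4 = -0.664375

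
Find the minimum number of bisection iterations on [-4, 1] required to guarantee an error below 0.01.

We need (b-a)/2^n ≤ 0.01
(1 - (-4))/2^n ≤ 0.01
5/2^n ≤ 0.01
2^n ≥ 500
n ≥ log₂(500) = 8.97
n ≥ 9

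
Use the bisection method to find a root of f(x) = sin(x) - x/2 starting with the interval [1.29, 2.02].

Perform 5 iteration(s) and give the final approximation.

f(x) = sin(x) - x/2
Initial interval: [1.29, 2.02]

Iteration 1:
  c_1 = (1.290000 + 2.020000)/2 = 1.655000
  f(c_1) = f(1.655000) = 0.168957
  f(a) × f(c) ≥ 0, new interval: [1.655000, 2.020000]
Iteration 2:
  c_2 = (1.655000 + 2.020000)/2 = 1.837500
  f(c_2) = f(1.837500) = 0.045895
  f(a) × f(c) ≥ 0, new interval: [1.837500, 2.020000]
Iteration 3:
  c_3 = (1.837500 + 2.020000)/2 = 1.928750
  f(c_3) = f(1.928750) = -0.027759
  f(a) × f(c) < 0, new interval: [1.837500, 1.928750]
Iteration 4:
  c_4 = (1.837500 + 1.928750)/2 = 1.883125
  f(c_4) = f(1.883125) = 0.010058
  f(a) × f(c) ≥ 0, new interval: [1.883125, 1.928750]
Iteration 5:
  c_5 = (1.883125 + 1.928750)/2 = 1.905937
  f(c_5) = f(1.905937) = -0.008605
  f(a) × f(c) < 0, new interval: [1.883125, 1.905937]

After 5 iteration(s), the approximation is c_5 = 1.905937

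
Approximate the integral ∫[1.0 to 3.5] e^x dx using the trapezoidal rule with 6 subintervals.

f(x) = e^x
a = 1.0, b = 3.5, n = 6
h = (b - a)/n = 0.416667

Trapezoidal rule: (h/2)[f(x₀) + 2f(x₁) + 2f(x₂) + ... + f(xₙ)]

x_0 = 1.0000, f(x_0) = 2.718282, coefficient = 1
x_1 = 1.4167, f(x_1) = 4.123353, coefficient = 2
x_2 = 1.8333, f(x_2) = 6.254701, coefficient = 2
x_3 = 2.2500, f(x_3) = 9.487736, coefficient = 2
x_4 = 2.6667, f(x_4) = 14.391916, coefficient = 2
x_5 = 3.0833, f(x_5) = 21.831051, coefficient = 2
x_6 = 3.5000, f(x_6) = 33.115452, coefficient = 1

I ≈ (0.416667/2) × 148.011248 = 30.835677
Exact value: 30.397170
Error: 0.438507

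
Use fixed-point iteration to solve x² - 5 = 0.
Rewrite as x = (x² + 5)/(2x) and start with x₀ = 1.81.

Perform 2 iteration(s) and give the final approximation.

Equation: x² - 5 = 0
Fixed-point form: x = (x² + 5)/(2x)
x₀ = 1.81

x_1 = g(1.810000) = 2.286215
x_2 = g(2.286215) = 2.236618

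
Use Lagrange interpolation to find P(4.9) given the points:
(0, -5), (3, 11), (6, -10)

Lagrange interpolation formula:
P(x) = Σ yᵢ × Lᵢ(x)
where Lᵢ(x) = Π_{j≠i} (x - xⱼ)/(xᵢ - xⱼ)

L_0(4.9) = (4.9 - 3)/(0 - 3) × (4.9 - 6)/(0 - 6) = -0.116111
L_1(4.9) = (4.9 - 0)/(3 - 0) × (4.9 - 6)/(3 - 6) = 0.598889
L_2(4.9) = (4.9 - 0)/(6 - 0) × (4.9 - 3)/(6 - 3) = 0.517222

P(4.9) = (-5)×L_0(4.9) + 11×L_1(4.9) + (-10)×L_2(4.9)
P(4.9) = 1.996111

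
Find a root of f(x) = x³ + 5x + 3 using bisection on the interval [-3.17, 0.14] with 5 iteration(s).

f(x) = x³ + 5x + 3
Initial interval: [-3.17, 0.14]

Iteration 1:
  c_1 = (-3.170000 + 0.140000)/2 = -1.515000
  f(c_1) = f(-1.515000) = -8.052266
  f(a) × f(c) ≥ 0, new interval: [-1.515000, 0.140000]
Iteration 2:
  c_2 = (-1.515000 + 0.140000)/2 = -0.687500
  f(c_2) = f(-0.687500) = -0.762451
  f(a) × f(c) ≥ 0, new interval: [-0.687500, 0.140000]
Iteration 3:
  c_3 = (-0.687500 + 0.140000)/2 = -0.273750
  f(c_3) = f(-0.273750) = 1.610735
  f(a) × f(c) < 0, new interval: [-0.687500, -0.273750]
Iteration 4:
  c_4 = (-0.687500 + (-0.273750))/2 = -0.480625
  f(c_4) = f(-0.480625) = 0.485850
  f(a) × f(c) < 0, new interval: [-0.687500, -0.480625]
Iteration 5:
  c_5 = (-0.687500 + (-0.480625))/2 = -0.584062
  f(c_5) = f(-0.584062) = -0.119553
  f(a) × f(c) ≥ 0, new interval: [-0.584062, -0.480625]

After 5 iteration(s), the approximation is c_5 = -0.584062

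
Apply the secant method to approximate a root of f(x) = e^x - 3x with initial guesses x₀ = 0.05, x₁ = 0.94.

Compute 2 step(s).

f(x) = e^x - 3x
x₀ = 0.05, x₁ = 0.94

Secant formula: x_{n+1} = x_n - f(x_n)(x_n - x_{n-1})/(f(x_n) - f(x_{n-1}))

Iteration 1:
  f(0.050000) = 0.901271
  f(0.940000) = -0.260019
  x_2 = 0.940000 - (-0.260019)×(0.940000 - 0.050000)/(-0.260019 - 0.901271)
       = 0.740725
Iteration 2:
  f(0.940000) = -0.260019
  f(0.740725) = -0.124719
  x_3 = 0.740725 - (-0.124719)×(0.740725 - 0.940000)/(-0.124719 - (-0.260019))
       = 0.557033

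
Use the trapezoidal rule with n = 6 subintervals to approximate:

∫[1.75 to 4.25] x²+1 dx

f(x) = x²+1
a = 1.75, b = 4.25, n = 6
h = (b - a)/n = 0.416667

Trapezoidal rule: (h/2)[f(x₀) + 2f(x₁) + 2f(x₂) + ... + f(xₙ)]

x_0 = 1.7500, f(x_0) = 4.062500, coefficient = 1
x_1 = 2.1667, f(x_1) = 5.694444, coefficient = 2
x_2 = 2.5833, f(x_2) = 7.673611, coefficient = 2
x_3 = 3.0000, f(x_3) = 10.000000, coefficient = 2
x_4 = 3.4167, f(x_4) = 12.673611, coefficient = 2
x_5 = 3.8333, f(x_5) = 15.694444, coefficient = 2
x_6 = 4.2500, f(x_6) = 19.062500, coefficient = 1

I ≈ (0.416667/2) × 126.597222 = 26.374421
Exact value: 26.302083
Error: 0.072338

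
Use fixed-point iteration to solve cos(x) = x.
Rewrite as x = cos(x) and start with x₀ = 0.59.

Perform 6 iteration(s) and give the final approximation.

Equation: cos(x) = x
Fixed-point form: x = cos(x)
x₀ = 0.59

x_1 = g(0.590000) = 0.830941
x_2 = g(0.830941) = 0.674181
x_3 = g(0.674181) = 0.781218
x_4 = g(0.781218) = 0.710056
x_5 = g(0.710056) = 0.758325
x_6 = g(0.758325) = 0.725989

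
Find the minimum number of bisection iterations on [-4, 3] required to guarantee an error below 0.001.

We need (b-a)/2^n ≤ 0.001
(3 - (-4))/2^n ≤ 0.001
7/2^n ≤ 0.001
2^n ≥ 7000
n ≥ log₂(7000) = 12.77
n ≥ 13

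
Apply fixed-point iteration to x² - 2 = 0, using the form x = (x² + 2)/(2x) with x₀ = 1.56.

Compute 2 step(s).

Equation: x² - 2 = 0
Fixed-point form: x = (x² + 2)/(2x)
x₀ = 1.56

x_1 = g(1.560000) = 1.421026
x_2 = g(1.421026) = 1.414230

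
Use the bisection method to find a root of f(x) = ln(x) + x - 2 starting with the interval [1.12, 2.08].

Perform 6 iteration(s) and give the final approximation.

f(x) = ln(x) + x - 2
Initial interval: [1.12, 2.08]

Iteration 1:
  c_1 = (1.120000 + 2.080000)/2 = 1.600000
  f(c_1) = f(1.600000) = 0.070004
  f(a) × f(c) < 0, new interval: [1.120000, 1.600000]
Iteration 2:
  c_2 = (1.120000 + 1.600000)/2 = 1.360000
  f(c_2) = f(1.360000) = -0.332515
  f(a) × f(c) ≥ 0, new interval: [1.360000, 1.600000]
Iteration 3:
  c_3 = (1.360000 + 1.600000)/2 = 1.480000
  f(c_3) = f(1.480000) = -0.127958
  f(a) × f(c) ≥ 0, new interval: [1.480000, 1.600000]
Iteration 4:
  c_4 = (1.480000 + 1.600000)/2 = 1.540000
  f(c_4) = f(1.540000) = -0.028218
  f(a) × f(c) ≥ 0, new interval: [1.540000, 1.600000]
Iteration 5:
  c_5 = (1.540000 + 1.600000)/2 = 1.570000
  f(c_5) = f(1.570000) = 0.021076
  f(a) × f(c) < 0, new interval: [1.540000, 1.570000]
Iteration 6:
  c_6 = (1.540000 + 1.570000)/2 = 1.555000
  f(c_6) = f(1.555000) = -0.003524
  f(a) × f(c) ≥ 0, new interval: [1.555000, 1.570000]

After 6 iteration(s), the approximation is c_6 = 1.555000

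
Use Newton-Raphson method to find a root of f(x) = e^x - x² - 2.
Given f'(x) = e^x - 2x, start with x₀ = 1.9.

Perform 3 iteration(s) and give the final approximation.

f(x) = e^x - x² - 2
f'(x) = e^x - 2x
x₀ = 1.9

Newton-Raphson formula: x_{n+1} = x_n - f(x_n)/f'(x_n)

Iteration 1:
  f(1.900000) = 1.075894
  f'(1.900000) = 2.885894
  x_1 = 1.900000 - 1.075894/2.885894 = 1.527189
Iteration 2:
  f(1.527189) = 0.272906
  f'(1.527189) = 1.550834
  x_2 = 1.527189 - 0.272906/1.550834 = 1.351215
Iteration 3:
  f(1.351215) = 0.036333
  f'(1.351215) = 1.159684
  x_3 = 1.351215 - 0.036333/1.159684 = 1.319885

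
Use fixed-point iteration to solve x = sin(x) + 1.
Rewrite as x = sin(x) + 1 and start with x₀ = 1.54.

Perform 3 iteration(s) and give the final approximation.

Equation: x = sin(x) + 1
Fixed-point form: x = sin(x) + 1
x₀ = 1.54

x_1 = g(1.540000) = 1.999526
x_2 = g(1.999526) = 1.909495
x_3 = g(1.909495) = 1.943188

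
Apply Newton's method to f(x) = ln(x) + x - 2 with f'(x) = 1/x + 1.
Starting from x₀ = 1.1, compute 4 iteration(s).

f(x) = ln(x) + x - 2
f'(x) = 1/x + 1
x₀ = 1.1

Newton-Raphson formula: x_{n+1} = x_n - f(x_n)/f'(x_n)

Iteration 1:
  f(1.100000) = -0.804690
  f'(1.100000) = 1.909091
  x_1 = 1.100000 - (-0.804690)/1.909091 = 1.521504
Iteration 2:
  f(1.521504) = -0.058796
  f'(1.521504) = 1.657244
  x_2 = 1.521504 - (-0.058796)/1.657244 = 1.556983
Iteration 3:
  f(1.556983) = -0.000268
  f'(1.556983) = 1.642268
  x_3 = 1.556983 - (-0.000268)/1.642268 = 1.557146
Iteration 4:
  f(1.557146) = 0.000000
  f'(1.557146) = 1.642201
  x_4 = 1.557146 - 0.000000/1.642201 = 1.557146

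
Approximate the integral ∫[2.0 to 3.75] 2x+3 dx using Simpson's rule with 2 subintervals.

f(x) = 2x+3
a = 2.0, b = 3.75, n = 2
h = (b - a)/n = 0.875000

Simpson's rule: (h/3)[f(x₀) + 4f(x₁) + 2f(x₂) + ... + f(xₙ)]

x_0 = 2.0000, f(x_0) = 7.000000, coefficient = 1
x_1 = 2.8750, f(x_1) = 8.750000, coefficient = 4
x_2 = 3.7500, f(x_2) = 10.500000, coefficient = 1

I ≈ (0.875000/3) × 52.500000 = 15.312500
Exact value: 15.312500
Error: 0.000000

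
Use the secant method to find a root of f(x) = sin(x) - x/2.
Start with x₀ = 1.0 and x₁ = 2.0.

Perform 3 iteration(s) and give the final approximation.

f(x) = sin(x) - x/2
x₀ = 1.0, x₁ = 2.0

Secant formula: x_{n+1} = x_n - f(x_n)(x_n - x_{n-1})/(f(x_n) - f(x_{n-1}))

Iteration 1:
  f(1.000000) = 0.341471
  f(2.000000) = -0.090703
  x_2 = 2.000000 - (-0.090703)×(2.000000 - 1.000000)/(-0.090703 - 0.341471)
       = 1.790125
Iteration 2:
  f(2.000000) = -0.090703
  f(1.790125) = 0.080981
  x_3 = 1.790125 - 0.080981×(1.790125 - 2.000000)/(0.080981 - (-0.090703))
       = 1.889121
Iteration 3:
  f(1.790125) = 0.080981
  f(1.889121) = 0.005201
  x_4 = 1.889121 - 0.005201×(1.889121 - 1.790125)/(0.005201 - 0.080981)
       = 1.895915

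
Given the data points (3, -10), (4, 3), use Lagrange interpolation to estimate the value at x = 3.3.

Lagrange interpolation formula:
P(x) = Σ yᵢ × Lᵢ(x)
where Lᵢ(x) = Π_{j≠i} (x - xⱼ)/(xᵢ - xⱼ)

L_0(3.3) = (3.3 - 4)/(3 - 4) = 0.700000
L_1(3.3) = (3.3 - 3)/(4 - 3) = 0.300000

P(3.3) = (-10)×L_0(3.3) + 3×L_1(3.3)
P(3.3) = -6.100000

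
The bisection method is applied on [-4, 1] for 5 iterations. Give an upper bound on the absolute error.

Bisection error bound: |error| ≤ (b-a)/2^n
|error| ≤ (1 - (-4))/2^5 = 5/2^5
|error| ≤ 0.1562500000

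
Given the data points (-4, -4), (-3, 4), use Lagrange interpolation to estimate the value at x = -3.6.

Lagrange interpolation formula:
P(x) = Σ yᵢ × Lᵢ(x)
where Lᵢ(x) = Π_{j≠i} (x - xⱼ)/(xᵢ - xⱼ)

L_0(-3.6) = (-3.6 - (-3))/(-4 - (-3)) = 0.600000
L_1(-3.6) = (-3.6 - (-4))/(-3 - (-4)) = 0.400000

P(-3.6) = (-4)×L_0(-3.6) + 4×L_1(-3.6)
P(-3.6) = -0.800000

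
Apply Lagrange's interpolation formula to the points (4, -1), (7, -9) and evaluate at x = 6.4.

Lagrange interpolation formula:
P(x) = Σ yᵢ × Lᵢ(x)
where Lᵢ(x) = Π_{j≠i} (x - xⱼ)/(xᵢ - xⱼ)

L_0(6.4) = (6.4 - 7)/(4 - 7) = 0.200000
L_1(6.4) = (6.4 - 4)/(7 - 4) = 0.800000

P(6.4) = (-1)×L_0(6.4) + (-9)×L_1(6.4)
P(6.4) = -7.400000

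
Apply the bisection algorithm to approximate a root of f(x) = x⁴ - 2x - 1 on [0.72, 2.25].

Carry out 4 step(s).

f(x) = x⁴ - 2x - 1
Initial interval: [0.72, 2.25]

Iteration 1:
  c_1 = (0.720000 + 2.250000)/2 = 1.485000
  f(c_1) = f(1.485000) = 0.893017
  f(a) × f(c) < 0, new interval: [0.720000, 1.485000]
Iteration 2:
  c_2 = (0.720000 + 1.485000)/2 = 1.102500
  f(c_2) = f(1.102500) = -1.727545
  f(a) × f(c) ≥ 0, new interval: [1.102500, 1.485000]
Iteration 3:
  c_3 = (1.102500 + 1.485000)/2 = 1.293750
  f(c_3) = f(1.293750) = -0.785930
  f(a) × f(c) ≥ 0, new interval: [1.293750, 1.485000]
Iteration 4:
  c_4 = (1.293750 + 1.485000)/2 = 1.389375
  f(c_4) = f(1.389375) = -0.052449
  f(a) × f(c) ≥ 0, new interval: [1.389375, 1.485000]

After 4 iteration(s), the approximation is c_4 = 1.389375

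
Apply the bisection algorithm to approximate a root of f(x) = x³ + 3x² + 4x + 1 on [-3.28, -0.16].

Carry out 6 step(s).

f(x) = x³ + 3x² + 4x + 1
Initial interval: [-3.28, -0.16]

Iteration 1:
  c_1 = (-3.280000 + (-0.160000))/2 = -1.720000
  f(c_1) = f(-1.720000) = -2.093248
  f(a) × f(c) ≥ 0, new interval: [-1.720000, -0.160000]
Iteration 2:
  c_2 = (-1.720000 + (-0.160000))/2 = -0.940000
  f(c_2) = f(-0.940000) = -0.939784
  f(a) × f(c) ≥ 0, new interval: [-0.940000, -0.160000]
Iteration 3:
  c_3 = (-0.940000 + (-0.160000))/2 = -0.550000
  f(c_3) = f(-0.550000) = -0.458875
  f(a) × f(c) ≥ 0, new interval: [-0.550000, -0.160000]
Iteration 4:
  c_4 = (-0.550000 + (-0.160000))/2 = -0.355000
  f(c_4) = f(-0.355000) = -0.086664
  f(a) × f(c) ≥ 0, new interval: [-0.355000, -0.160000]
Iteration 5:
  c_5 = (-0.355000 + (-0.160000))/2 = -0.257500
  f(c_5) = f(-0.257500) = 0.151845
  f(a) × f(c) < 0, new interval: [-0.355000, -0.257500]
Iteration 6:
  c_6 = (-0.355000 + (-0.257500))/2 = -0.306250
  f(c_6) = f(-0.306250) = 0.027644
  f(a) × f(c) < 0, new interval: [-0.355000, -0.306250]

After 6 iteration(s), the approximation is c_6 = -0.306250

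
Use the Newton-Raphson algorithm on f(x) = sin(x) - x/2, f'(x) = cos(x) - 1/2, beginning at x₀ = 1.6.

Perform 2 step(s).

f(x) = sin(x) - x/2
f'(x) = cos(x) - 1/2
x₀ = 1.6

Newton-Raphson formula: x_{n+1} = x_n - f(x_n)/f'(x_n)

Iteration 1:
  f(1.600000) = 0.199574
  f'(1.600000) = -0.529200
  x_1 = 1.600000 - 0.199574/(-0.529200) = 1.977124
Iteration 2:
  f(1.977124) = -0.069983
  f'(1.977124) = -0.895238
  x_2 = 1.977124 - (-0.069983)/(-0.895238) = 1.898951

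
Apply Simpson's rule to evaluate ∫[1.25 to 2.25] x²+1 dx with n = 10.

f(x) = x²+1
a = 1.25, b = 2.25, n = 10
h = (b - a)/n = 0.100000

Simpson's rule: (h/3)[f(x₀) + 4f(x₁) + 2f(x₂) + ... + f(xₙ)]

x_0 = 1.2500, f(x_0) = 2.562500, coefficient = 1
x_1 = 1.3500, f(x_1) = 2.822500, coefficient = 4
x_2 = 1.4500, f(x_2) = 3.102500, coefficient = 2
x_3 = 1.5500, f(x_3) = 3.402500, coefficient = 4
x_4 = 1.6500, f(x_4) = 3.722500, coefficient = 2
x_5 = 1.7500, f(x_5) = 4.062500, coefficient = 4
x_6 = 1.8500, f(x_6) = 4.422500, coefficient = 2
x_7 = 1.9500, f(x_7) = 4.802500, coefficient = 4
x_8 = 2.0500, f(x_8) = 5.202500, coefficient = 2
x_9 = 2.1500, f(x_9) = 5.622500, coefficient = 4
x_10 = 2.2500, f(x_10) = 6.062500, coefficient = 1

I ≈ (0.100000/3) × 124.375000 = 4.145833
Exact value: 4.145833
Error: 0.000000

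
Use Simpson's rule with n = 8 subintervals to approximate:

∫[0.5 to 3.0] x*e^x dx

f(x) = x*e^x
a = 0.5, b = 3.0, n = 8
h = (b - a)/n = 0.312500

Simpson's rule: (h/3)[f(x₀) + 4f(x₁) + 2f(x₂) + ... + f(xₙ)]

x_0 = 0.5000, f(x_0) = 0.824361, coefficient = 1
x_1 = 0.8125, f(x_1) = 1.830997, coefficient = 4
x_2 = 1.1250, f(x_2) = 3.465244, coefficient = 2
x_3 = 1.4375, f(x_3) = 6.052101, coefficient = 4
x_4 = 1.7500, f(x_4) = 10.070555, coefficient = 2
x_5 = 2.0625, f(x_5) = 16.222819, coefficient = 4
x_6 = 2.3750, f(x_6) = 25.533656, coefficient = 2
x_7 = 2.6875, f(x_7) = 39.492524, coefficient = 4
x_8 = 3.0000, f(x_8) = 60.256611, coefficient = 1

I ≈ (0.312500/3) × 393.613647 = 41.001422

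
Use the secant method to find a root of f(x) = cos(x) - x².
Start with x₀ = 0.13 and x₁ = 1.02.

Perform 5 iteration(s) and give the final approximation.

f(x) = cos(x) - x²
x₀ = 0.13, x₁ = 1.02

Secant formula: x_{n+1} = x_n - f(x_n)(x_n - x_{n-1})/(f(x_n) - f(x_{n-1}))

Iteration 1:
  f(0.130000) = 0.974662
  f(1.020000) = -0.517034
  x_2 = 1.020000 - (-0.517034)×(1.020000 - 0.130000)/(-0.517034 - 0.974662)
       = 0.711519
Iteration 2:
  f(1.020000) = -0.517034
  f(0.711519) = 0.251112
  x_3 = 0.711519 - 0.251112×(0.711519 - 1.020000)/(0.251112 - (-0.517034))
       = 0.812363
Iteration 3:
  f(0.711519) = 0.251112
  f(0.812363) = 0.027851
  x_4 = 0.812363 - 0.027851×(0.812363 - 0.711519)/(0.027851 - 0.251112)
       = 0.824943
Iteration 4:
  f(0.812363) = 0.027851
  f(0.824943) = -0.001932
  x_5 = 0.824943 - (-0.001932)×(0.824943 - 0.812363)/(-0.001932 - 0.027851)
       = 0.824127
Iteration 5:
  f(0.824943) = -0.001932
  f(0.824127) = 0.000013
  x_6 = 0.824127 - 0.000013×(0.824127 - 0.824943)/(0.000013 - (-0.001932))
       = 0.824132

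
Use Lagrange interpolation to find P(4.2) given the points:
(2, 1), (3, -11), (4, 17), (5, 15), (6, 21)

Lagrange interpolation formula:
P(x) = Σ yᵢ × Lᵢ(x)
where Lᵢ(x) = Π_{j≠i} (x - xⱼ)/(xᵢ - xⱼ)

L_0(4.2) = (4.2 - 3)/(2 - 3) × (4.2 - 4)/(2 - 4) × (4.2 - 5)/(2 - 5) × (4.2 - 6)/(2 - 6) = 0.014400
L_1(4.2) = (4.2 - 2)/(3 - 2) × (4.2 - 4)/(3 - 4) × (4.2 - 5)/(3 - 5) × (4.2 - 6)/(3 - 6) = -0.105600
L_2(4.2) = (4.2 - 2)/(4 - 2) × (4.2 - 3)/(4 - 3) × (4.2 - 5)/(4 - 5) × (4.2 - 6)/(4 - 6) = 0.950400
L_3(4.2) = (4.2 - 2)/(5 - 2) × (4.2 - 3)/(5 - 3) × (4.2 - 4)/(5 - 4) × (4.2 - 6)/(5 - 6) = 0.158400
L_4(4.2) = (4.2 - 2)/(6 - 2) × (4.2 - 3)/(6 - 3) × (4.2 - 4)/(6 - 4) × (4.2 - 5)/(6 - 5) = -0.017600

P(4.2) = 1×L_0(4.2) + (-11)×L_1(4.2) + 17×L_2(4.2) + 15×L_3(4.2) + 21×L_4(4.2)
P(4.2) = 19.339200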